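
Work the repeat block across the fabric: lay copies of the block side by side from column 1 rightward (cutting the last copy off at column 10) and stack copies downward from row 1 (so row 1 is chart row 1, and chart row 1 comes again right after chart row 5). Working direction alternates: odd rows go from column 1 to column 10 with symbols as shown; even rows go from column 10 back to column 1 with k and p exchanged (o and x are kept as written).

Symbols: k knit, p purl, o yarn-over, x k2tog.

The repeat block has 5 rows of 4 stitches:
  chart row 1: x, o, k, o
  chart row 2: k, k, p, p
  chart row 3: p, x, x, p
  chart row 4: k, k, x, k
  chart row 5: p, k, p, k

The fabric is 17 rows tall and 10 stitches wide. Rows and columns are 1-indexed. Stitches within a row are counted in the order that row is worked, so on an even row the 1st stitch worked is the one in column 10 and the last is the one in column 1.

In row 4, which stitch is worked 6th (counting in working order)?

Result:
p

Derivation:
Row 4: (4-1) mod 5 = 3, so use chart row 4. Even row -> WS.
Chart row 4 tiled across columns 1-10: k k x k k k x k k k
Wrong side: read the tiled row from column 10 down to 1 and exchange k with p (leave o, x).
Row 4 as worked: p p p x p p p x p p
Stitch 6 in working order -> p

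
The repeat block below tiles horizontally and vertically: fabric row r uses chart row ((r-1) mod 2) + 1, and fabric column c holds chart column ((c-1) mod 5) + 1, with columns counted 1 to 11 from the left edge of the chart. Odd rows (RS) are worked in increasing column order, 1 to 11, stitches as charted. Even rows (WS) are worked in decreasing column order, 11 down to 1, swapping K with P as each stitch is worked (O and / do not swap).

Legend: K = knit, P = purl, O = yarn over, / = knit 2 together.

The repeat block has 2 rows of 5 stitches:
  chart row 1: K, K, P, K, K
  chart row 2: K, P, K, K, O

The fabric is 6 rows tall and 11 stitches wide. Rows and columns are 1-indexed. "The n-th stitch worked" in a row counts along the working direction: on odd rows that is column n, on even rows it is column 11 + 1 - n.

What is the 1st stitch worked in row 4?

== STITCH ==
P

Derivation:
Row 4: (4-1) mod 2 = 1, so use chart row 2. Even row -> WS.
Chart row 2 tiled across columns 1-11: K P K K O K P K K O K
Wrong side: read the tiled row from column 11 down to 1 and exchange K with P (leave O, /).
Row 4 as worked: P O P P K P O P P K P
Counting 1 along the worked row gives P.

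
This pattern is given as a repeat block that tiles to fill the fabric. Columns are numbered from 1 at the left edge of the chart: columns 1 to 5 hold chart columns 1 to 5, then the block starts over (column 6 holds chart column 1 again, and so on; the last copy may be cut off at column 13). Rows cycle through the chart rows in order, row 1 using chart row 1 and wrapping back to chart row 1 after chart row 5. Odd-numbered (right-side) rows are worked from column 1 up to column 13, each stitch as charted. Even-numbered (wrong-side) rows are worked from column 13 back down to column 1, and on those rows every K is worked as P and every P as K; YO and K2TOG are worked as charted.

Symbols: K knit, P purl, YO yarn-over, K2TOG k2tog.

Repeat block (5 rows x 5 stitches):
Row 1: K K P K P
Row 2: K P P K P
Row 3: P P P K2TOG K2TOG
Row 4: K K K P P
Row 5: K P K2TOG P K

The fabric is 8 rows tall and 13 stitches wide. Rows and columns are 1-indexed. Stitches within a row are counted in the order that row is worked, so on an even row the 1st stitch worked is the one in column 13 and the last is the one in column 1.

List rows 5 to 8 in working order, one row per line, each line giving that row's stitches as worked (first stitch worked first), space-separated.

== ROWS AS WORKED ==
K P K2TOG P K K P K2TOG P K K P K2TOG
K P P K P K P P K P K P P
K P P K P K P P K P K P P
K K K K2TOG K2TOG K K K K2TOG K2TOG K K K

Derivation:
Row 5: chart row 5, RS - tile across columns 1-13 and work as-is.
Row 6: chart row 1, WS - tiled (columns 1-13): K K P K P K K P K P K K P; work from column 13 back to 1 with K<->P swapped.
Row 7: chart row 2, RS - tile across columns 1-13 and work as-is.
Row 8: chart row 3, WS - tiled (columns 1-13): P P P K2TOG K2TOG P P P K2TOG K2TOG P P P; work from column 13 back to 1 with K<->P swapped.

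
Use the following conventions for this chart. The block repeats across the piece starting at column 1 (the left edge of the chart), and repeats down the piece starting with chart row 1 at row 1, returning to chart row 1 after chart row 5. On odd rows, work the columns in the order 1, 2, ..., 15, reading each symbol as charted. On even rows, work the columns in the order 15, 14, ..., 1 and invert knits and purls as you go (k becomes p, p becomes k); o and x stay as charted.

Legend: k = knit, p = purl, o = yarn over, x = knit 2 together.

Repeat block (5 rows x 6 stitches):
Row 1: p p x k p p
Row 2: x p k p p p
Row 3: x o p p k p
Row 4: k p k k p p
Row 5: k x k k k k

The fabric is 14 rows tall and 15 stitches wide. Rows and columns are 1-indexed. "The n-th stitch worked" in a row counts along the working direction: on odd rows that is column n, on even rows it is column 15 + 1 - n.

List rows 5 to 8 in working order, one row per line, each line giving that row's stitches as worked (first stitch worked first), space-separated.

== ROWS AS WORKED ==
k x k k k k k x k k k k k x k
x k k k k p x k k k k p x k k
x p k p p p x p k p p p x p k
k o x k p k k o x k p k k o x

Derivation:
Row 5: chart row 5, RS - tile across columns 1-15 and work as-is.
Row 6: chart row 1, WS - tiled (columns 1-15): p p x k p p p p x k p p p p x; work from column 15 back to 1 with k<->p swapped.
Row 7: chart row 2, RS - tile across columns 1-15 and work as-is.
Row 8: chart row 3, WS - tiled (columns 1-15): x o p p k p x o p p k p x o p; work from column 15 back to 1 with k<->p swapped.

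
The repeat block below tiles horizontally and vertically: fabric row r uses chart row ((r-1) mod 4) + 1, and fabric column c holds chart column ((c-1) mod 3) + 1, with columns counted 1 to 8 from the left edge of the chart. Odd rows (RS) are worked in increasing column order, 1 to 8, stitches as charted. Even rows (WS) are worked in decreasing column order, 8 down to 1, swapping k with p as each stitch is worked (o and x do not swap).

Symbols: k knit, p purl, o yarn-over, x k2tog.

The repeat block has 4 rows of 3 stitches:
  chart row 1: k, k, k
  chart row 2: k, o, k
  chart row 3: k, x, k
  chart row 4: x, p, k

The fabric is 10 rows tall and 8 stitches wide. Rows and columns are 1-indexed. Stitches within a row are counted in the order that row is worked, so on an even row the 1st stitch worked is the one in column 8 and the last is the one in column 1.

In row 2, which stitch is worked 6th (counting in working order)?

For row 2: chart row = ((2-1) mod 4) + 1 = 2; this is a WS (even) row.
Chart row 2 tiled across columns 1-8: k o k k o k k o
Wrong side: read the tiled row from column 8 down to 1 and exchange k with p (leave o, x).
Row 2 as worked: o p p o p p o p
The 6th stitch worked is p.

Result:
p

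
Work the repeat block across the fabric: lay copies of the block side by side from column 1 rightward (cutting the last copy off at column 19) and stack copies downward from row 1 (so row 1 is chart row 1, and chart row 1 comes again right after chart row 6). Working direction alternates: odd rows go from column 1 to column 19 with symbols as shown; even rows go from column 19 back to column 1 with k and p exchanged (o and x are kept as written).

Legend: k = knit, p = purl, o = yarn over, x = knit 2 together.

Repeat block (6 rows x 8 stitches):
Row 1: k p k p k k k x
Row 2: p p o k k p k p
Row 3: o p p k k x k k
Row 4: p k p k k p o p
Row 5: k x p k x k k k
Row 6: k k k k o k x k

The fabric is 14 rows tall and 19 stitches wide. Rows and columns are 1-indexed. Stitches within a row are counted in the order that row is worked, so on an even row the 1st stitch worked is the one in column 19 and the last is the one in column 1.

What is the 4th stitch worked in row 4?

Row 4: (4-1) mod 6 = 3, so use chart row 4. Even row -> WS.
Chart row 4 tiled across columns 1-19: p k p k k p o p p k p k k p o p p k p
WS row: flip the tiled sequence (start at column 19) and apply k<->p; o and x stay.
Row 4 as worked: k p k k o k p p k p k k o k p p k p k
Stitch 4 in working order -> k

Stitch:
k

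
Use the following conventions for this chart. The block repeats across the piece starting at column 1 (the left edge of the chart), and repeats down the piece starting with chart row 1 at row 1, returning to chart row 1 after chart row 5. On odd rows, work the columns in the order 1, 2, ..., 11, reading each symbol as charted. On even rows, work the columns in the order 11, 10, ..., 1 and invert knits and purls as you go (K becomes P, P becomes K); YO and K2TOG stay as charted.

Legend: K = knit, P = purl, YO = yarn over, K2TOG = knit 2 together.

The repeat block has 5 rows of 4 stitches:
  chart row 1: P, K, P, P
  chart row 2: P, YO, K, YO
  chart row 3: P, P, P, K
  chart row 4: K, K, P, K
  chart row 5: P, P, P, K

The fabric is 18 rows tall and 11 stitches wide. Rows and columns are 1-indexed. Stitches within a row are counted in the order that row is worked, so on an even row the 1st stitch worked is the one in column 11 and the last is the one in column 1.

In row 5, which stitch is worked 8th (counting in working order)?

== STITCH ==
K

Derivation:
For row 5: chart row = ((5-1) mod 5) + 1 = 5; this is a RS (odd) row.
Chart row 5 tiled across columns 1-11: P P P K P P P K P P P
Right side: take the tiled row as-is (worked left to right from column 1).
Stitch 8 in working order -> K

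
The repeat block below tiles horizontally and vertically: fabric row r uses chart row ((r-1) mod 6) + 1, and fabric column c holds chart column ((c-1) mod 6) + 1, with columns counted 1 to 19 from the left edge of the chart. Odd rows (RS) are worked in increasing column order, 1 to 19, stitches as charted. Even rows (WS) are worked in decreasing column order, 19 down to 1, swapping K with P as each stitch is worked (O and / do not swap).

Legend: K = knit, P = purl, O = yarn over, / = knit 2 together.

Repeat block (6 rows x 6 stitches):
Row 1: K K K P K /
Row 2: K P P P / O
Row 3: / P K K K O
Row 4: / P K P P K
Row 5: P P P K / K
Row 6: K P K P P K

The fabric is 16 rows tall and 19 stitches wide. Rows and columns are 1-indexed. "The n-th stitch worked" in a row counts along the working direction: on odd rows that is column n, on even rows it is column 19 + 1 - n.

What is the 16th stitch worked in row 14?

Row 14: (14-1) mod 6 = 1, so use chart row 2. Even row -> WS.
Chart row 2 tiled across columns 1-19: K P P P / O K P P P / O K P P P / O K
WS: work from column 19 back to column 1 (reverse the tiled row), swapping K<->P (O and / unchanged).
Row 14 as worked: P O / K K K P O / K K K P O / K K K P
Counting 16 along the worked row gives K.

== STITCH ==
K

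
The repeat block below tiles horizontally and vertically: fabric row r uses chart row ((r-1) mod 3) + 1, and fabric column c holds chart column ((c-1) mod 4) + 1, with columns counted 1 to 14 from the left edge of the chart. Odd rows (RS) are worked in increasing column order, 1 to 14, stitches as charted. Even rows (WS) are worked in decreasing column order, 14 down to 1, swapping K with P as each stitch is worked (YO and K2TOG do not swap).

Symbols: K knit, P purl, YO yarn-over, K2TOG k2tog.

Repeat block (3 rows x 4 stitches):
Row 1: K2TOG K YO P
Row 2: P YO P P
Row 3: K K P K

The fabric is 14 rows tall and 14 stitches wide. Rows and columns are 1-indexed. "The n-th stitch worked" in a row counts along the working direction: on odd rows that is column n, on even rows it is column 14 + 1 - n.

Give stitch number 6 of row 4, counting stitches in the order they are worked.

== STITCH ==
K2TOG

Derivation:
Row 4 uses chart row ((4-1) mod 3)+1 = 1. Row 4 is even, so WS.
Chart row 1 tiled across columns 1-14: K2TOG K YO P K2TOG K YO P K2TOG K YO P K2TOG K
WS row: flip the tiled sequence (start at column 14) and apply K<->P; YO and K2TOG stay.
Row 4 as worked: P K2TOG K YO P K2TOG K YO P K2TOG K YO P K2TOG
Counting 6 along the worked row gives K2TOG.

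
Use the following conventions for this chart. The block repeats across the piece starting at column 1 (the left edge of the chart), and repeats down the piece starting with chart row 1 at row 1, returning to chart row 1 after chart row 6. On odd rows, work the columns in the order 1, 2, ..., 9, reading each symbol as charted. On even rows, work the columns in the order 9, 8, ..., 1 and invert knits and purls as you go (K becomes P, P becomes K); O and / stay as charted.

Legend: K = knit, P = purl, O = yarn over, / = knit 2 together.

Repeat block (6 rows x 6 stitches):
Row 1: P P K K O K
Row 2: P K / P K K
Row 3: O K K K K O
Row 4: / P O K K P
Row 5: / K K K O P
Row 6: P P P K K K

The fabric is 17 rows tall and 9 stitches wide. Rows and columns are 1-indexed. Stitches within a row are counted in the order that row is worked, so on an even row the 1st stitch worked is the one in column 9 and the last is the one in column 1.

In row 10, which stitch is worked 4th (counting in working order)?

Result:
K

Derivation:
Row 10 uses chart row ((10-1) mod 6)+1 = 4. Row 10 is even, so WS.
Chart row 4 tiled across columns 1-9: / P O K K P / P O
WS row: flip the tiled sequence (start at column 9) and apply K<->P; O and / stay.
Row 10 as worked: O K / K P P O K /
Stitch 4 in working order -> K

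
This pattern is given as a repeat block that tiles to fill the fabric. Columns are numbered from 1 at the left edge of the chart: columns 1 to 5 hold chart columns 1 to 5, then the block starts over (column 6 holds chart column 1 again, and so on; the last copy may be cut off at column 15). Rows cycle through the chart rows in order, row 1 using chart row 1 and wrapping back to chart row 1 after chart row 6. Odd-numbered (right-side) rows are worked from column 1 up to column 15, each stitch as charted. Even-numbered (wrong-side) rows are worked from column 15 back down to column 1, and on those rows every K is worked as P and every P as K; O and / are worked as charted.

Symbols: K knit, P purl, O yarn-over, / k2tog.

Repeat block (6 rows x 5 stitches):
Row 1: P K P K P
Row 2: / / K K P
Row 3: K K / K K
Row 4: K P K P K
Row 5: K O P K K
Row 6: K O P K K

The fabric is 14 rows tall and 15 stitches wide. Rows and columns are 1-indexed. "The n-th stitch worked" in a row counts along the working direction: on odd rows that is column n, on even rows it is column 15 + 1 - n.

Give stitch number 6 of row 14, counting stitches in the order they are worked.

Result:
K

Derivation:
For row 14: chart row = ((14-1) mod 6) + 1 = 2; this is a WS (even) row.
Chart row 2 tiled across columns 1-15: / / K K P / / K K P / / K K P
Wrong side: read the tiled row from column 15 down to 1 and exchange K with P (leave O, /).
Row 14 as worked: K P P / / K P P / / K P P / /
Counting 6 along the worked row gives K.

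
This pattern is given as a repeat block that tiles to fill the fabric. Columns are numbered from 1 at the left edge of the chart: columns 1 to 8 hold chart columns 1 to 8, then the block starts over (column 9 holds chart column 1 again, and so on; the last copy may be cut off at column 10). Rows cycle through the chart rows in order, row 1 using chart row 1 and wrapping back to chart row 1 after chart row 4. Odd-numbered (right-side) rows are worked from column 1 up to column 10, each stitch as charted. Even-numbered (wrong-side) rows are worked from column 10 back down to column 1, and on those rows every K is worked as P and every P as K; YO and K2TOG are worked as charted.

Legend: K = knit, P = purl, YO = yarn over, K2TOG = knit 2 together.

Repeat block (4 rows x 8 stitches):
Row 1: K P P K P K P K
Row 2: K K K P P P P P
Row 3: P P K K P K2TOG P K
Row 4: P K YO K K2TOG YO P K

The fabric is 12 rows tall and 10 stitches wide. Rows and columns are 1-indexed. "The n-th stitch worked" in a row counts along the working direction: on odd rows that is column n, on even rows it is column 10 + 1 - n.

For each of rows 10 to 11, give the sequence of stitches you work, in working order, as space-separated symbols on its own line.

== ROWS AS WORKED ==
P P K K K K K P P P
P P K K P K2TOG P K P P

Derivation:
Row 10: chart row 2, WS - tiled (columns 1-10): K K K P P P P P K K; work from column 10 back to 1 with K<->P swapped.
Row 11: chart row 3, RS - tile across columns 1-10 and work as-is.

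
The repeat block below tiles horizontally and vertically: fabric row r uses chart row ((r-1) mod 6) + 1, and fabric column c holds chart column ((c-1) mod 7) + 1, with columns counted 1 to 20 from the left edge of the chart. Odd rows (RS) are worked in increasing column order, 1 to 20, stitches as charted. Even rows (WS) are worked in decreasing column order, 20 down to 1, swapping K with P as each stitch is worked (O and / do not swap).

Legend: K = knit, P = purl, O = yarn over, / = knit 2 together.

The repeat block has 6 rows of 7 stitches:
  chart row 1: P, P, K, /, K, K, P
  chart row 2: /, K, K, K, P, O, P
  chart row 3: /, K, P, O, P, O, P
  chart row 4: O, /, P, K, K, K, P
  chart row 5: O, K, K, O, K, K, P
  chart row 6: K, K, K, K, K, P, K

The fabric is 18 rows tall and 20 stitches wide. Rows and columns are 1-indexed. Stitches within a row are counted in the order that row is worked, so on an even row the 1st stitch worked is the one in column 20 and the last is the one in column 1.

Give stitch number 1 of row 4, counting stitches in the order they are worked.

Stitch:
P

Derivation:
Row 4: (4-1) mod 6 = 3, so use chart row 4. Even row -> WS.
Chart row 4 tiled across columns 1-20: O / P K K K P O / P K K K P O / P K K K
WS row: flip the tiled sequence (start at column 20) and apply K<->P; O and / stay.
Row 4 as worked: P P P K / O K P P P K / O K P P P K / O
The 1st stitch worked is P.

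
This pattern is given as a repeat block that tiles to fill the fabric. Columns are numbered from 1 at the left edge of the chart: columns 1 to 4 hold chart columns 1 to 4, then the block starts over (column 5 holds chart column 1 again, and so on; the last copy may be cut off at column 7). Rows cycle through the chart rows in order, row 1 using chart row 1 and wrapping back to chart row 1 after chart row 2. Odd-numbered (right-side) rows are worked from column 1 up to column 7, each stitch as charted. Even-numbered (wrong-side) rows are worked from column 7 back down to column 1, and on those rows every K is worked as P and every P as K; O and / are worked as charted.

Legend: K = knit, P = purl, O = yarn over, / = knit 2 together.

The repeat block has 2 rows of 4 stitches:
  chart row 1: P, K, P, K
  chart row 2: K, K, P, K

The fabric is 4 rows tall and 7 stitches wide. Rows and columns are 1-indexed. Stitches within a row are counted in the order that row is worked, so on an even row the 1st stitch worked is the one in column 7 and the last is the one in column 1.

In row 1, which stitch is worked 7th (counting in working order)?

Row 1 uses chart row ((1-1) mod 2)+1 = 1. Row 1 is odd, so RS.
Chart row 1 tiled across columns 1-7: P K P K P K P
RS row: no reversal, no swap; stitch n worked = column n.
Stitch 7 in working order -> P

== STITCH ==
P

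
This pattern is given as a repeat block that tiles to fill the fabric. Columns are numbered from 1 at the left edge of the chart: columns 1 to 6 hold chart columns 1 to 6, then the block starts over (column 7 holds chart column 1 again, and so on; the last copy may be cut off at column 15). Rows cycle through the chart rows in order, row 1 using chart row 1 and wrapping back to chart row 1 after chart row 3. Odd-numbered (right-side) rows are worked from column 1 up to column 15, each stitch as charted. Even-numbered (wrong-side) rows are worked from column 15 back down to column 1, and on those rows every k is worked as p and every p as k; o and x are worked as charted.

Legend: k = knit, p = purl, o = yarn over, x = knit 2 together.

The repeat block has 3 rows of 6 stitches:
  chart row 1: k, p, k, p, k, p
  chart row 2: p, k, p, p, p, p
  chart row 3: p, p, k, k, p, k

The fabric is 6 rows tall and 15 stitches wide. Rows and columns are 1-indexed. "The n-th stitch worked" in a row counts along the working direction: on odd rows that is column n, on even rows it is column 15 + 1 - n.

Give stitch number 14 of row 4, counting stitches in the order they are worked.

Row 4 uses chart row ((4-1) mod 3)+1 = 1. Row 4 is even, so WS.
Chart row 1 tiled across columns 1-15: k p k p k p k p k p k p k p k
WS row: flip the tiled sequence (start at column 15) and apply k<->p; o and x stay.
Row 4 as worked: p k p k p k p k p k p k p k p
The 14th stitch worked is k.

Result:
k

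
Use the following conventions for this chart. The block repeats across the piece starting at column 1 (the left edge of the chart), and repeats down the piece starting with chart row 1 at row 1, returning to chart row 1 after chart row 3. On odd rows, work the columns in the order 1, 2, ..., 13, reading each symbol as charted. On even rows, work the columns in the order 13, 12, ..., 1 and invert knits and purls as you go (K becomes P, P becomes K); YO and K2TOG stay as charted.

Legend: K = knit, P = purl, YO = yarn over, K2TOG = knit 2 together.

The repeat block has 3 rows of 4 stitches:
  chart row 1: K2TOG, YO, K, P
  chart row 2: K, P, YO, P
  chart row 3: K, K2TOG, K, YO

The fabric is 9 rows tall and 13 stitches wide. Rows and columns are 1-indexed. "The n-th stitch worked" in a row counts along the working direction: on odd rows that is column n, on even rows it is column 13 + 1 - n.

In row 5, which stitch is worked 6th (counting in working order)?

Stitch:
P

Derivation:
Row 5 uses chart row ((5-1) mod 3)+1 = 2. Row 5 is odd, so RS.
Chart row 2 tiled across columns 1-13: K P YO P K P YO P K P YO P K
Right side: take the tiled row as-is (worked left to right from column 1).
The 6th stitch worked is P.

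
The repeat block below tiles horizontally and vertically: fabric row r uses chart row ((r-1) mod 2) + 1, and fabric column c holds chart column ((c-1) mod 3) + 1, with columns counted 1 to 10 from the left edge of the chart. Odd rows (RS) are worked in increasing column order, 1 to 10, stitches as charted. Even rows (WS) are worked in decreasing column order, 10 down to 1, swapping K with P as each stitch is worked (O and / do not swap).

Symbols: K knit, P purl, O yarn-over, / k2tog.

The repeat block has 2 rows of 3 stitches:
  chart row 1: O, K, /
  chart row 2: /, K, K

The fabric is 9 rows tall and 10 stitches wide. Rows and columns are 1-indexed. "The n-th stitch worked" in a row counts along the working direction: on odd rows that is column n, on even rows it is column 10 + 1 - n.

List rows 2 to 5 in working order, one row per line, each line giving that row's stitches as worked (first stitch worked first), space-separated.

Row 2: chart row 2, WS - tiled (columns 1-10): / K K / K K / K K /; work from column 10 back to 1 with K<->P swapped.
Row 3: chart row 1, RS - tile across columns 1-10 and work as-is.
Row 4: chart row 2, WS - tiled (columns 1-10): / K K / K K / K K /; work from column 10 back to 1 with K<->P swapped.
Row 5: chart row 1, RS - tile across columns 1-10 and work as-is.

== ROWS AS WORKED ==
/ P P / P P / P P /
O K / O K / O K / O
/ P P / P P / P P /
O K / O K / O K / O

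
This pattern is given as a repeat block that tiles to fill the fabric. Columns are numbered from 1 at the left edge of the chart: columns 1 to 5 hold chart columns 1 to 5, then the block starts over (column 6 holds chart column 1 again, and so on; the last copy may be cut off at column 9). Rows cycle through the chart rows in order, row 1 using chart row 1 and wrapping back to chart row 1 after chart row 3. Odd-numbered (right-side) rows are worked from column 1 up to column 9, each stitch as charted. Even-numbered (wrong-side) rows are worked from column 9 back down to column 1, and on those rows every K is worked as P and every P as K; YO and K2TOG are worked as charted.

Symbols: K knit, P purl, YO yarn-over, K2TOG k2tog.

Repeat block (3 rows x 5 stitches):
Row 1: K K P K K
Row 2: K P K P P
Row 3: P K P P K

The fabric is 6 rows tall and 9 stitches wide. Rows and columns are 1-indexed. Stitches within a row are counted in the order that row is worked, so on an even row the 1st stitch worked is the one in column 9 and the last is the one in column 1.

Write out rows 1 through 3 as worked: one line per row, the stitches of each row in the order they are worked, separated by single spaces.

Rows as worked:
K K P K K K K P K
K P K P K K P K P
P K P P K P K P P

Derivation:
Row 1: chart row 1, RS - tile across columns 1-9 and work as-is.
Row 2: chart row 2, WS - tiled (columns 1-9): K P K P P K P K P; work from column 9 back to 1 with K<->P swapped.
Row 3: chart row 3, RS - tile across columns 1-9 and work as-is.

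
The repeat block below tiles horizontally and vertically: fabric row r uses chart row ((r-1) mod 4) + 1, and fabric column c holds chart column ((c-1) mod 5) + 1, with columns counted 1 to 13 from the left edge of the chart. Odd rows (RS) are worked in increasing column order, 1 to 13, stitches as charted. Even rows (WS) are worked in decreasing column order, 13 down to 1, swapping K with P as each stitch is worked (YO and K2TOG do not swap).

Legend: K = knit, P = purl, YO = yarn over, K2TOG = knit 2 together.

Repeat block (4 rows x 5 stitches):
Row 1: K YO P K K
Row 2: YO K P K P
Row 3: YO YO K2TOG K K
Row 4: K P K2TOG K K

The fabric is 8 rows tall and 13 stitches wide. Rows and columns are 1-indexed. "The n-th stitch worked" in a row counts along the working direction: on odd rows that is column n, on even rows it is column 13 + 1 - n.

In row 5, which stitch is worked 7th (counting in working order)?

== STITCH ==
YO

Derivation:
Row 5: (5-1) mod 4 = 0, so use chart row 1. Odd row -> RS.
Chart row 1 tiled across columns 1-13: K YO P K K K YO P K K K YO P
RS row: no reversal, no swap; stitch n worked = column n.
Counting 7 along the worked row gives YO.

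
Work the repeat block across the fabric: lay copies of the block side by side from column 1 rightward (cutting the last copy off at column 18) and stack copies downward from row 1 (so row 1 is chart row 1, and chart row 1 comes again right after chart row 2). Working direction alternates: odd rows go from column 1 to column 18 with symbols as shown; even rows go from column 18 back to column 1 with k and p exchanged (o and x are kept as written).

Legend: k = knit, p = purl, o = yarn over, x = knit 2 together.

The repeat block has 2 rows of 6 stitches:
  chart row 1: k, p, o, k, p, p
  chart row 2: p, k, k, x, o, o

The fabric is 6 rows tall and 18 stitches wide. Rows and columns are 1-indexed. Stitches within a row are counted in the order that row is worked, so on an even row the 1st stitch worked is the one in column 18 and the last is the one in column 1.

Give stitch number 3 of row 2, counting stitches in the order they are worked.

Row 2 uses chart row ((2-1) mod 2)+1 = 2. Row 2 is even, so WS.
Chart row 2 tiled across columns 1-18: p k k x o o p k k x o o p k k x o o
WS row: flip the tiled sequence (start at column 18) and apply k<->p; o and x stay.
Row 2 as worked: o o x p p k o o x p p k o o x p p k
Stitch 3 in working order -> x

Result:
x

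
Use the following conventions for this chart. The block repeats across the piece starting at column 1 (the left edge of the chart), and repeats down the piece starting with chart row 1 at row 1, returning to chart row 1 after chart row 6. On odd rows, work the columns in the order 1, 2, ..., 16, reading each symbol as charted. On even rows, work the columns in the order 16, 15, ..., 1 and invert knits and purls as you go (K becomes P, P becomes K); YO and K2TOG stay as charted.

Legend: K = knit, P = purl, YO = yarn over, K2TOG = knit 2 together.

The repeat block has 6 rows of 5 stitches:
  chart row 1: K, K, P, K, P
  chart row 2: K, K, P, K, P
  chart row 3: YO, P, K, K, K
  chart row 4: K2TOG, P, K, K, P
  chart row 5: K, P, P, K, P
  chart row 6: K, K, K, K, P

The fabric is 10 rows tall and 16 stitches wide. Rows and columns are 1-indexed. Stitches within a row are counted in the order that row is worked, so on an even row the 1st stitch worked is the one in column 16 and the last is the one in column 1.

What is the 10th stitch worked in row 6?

For row 6: chart row = ((6-1) mod 6) + 1 = 6; this is a WS (even) row.
Chart row 6 tiled across columns 1-16: K K K K P K K K K P K K K K P K
WS: work from column 16 back to column 1 (reverse the tiled row), swapping K<->P (YO and K2TOG unchanged).
Row 6 as worked: P K P P P P K P P P P K P P P P
Stitch 10 in working order -> P

Result:
P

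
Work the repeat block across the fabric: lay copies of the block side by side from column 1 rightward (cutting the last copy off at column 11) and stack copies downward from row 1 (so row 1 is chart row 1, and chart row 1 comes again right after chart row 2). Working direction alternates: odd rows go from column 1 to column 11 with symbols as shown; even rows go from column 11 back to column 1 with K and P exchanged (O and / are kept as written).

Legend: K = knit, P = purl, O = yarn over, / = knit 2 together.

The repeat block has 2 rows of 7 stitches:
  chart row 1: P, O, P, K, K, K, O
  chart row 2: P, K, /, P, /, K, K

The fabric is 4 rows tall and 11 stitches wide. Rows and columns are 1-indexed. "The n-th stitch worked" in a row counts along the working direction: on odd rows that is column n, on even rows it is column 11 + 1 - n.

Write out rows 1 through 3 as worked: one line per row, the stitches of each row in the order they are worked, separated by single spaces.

Rows as worked:
P O P K K K O P O P K
K / P K P P / K / P K
P O P K K K O P O P K

Derivation:
Row 1: chart row 1, RS - tile across columns 1-11 and work as-is.
Row 2: chart row 2, WS - tiled (columns 1-11): P K / P / K K P K / P; work from column 11 back to 1 with K<->P swapped.
Row 3: chart row 1, RS - tile across columns 1-11 and work as-is.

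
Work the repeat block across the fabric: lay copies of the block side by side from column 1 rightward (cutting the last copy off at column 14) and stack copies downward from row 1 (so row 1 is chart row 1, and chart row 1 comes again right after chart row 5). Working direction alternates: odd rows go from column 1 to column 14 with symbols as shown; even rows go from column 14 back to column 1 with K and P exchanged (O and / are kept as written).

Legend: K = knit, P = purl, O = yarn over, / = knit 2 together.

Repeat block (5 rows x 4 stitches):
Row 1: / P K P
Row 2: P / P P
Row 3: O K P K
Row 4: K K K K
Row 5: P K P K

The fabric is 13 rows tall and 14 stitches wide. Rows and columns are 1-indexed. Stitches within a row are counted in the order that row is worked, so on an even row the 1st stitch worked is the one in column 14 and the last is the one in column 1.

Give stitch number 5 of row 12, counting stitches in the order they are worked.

Row 12 uses chart row ((12-1) mod 5)+1 = 2. Row 12 is even, so WS.
Chart row 2 tiled across columns 1-14: P / P P P / P P P / P P P /
WS row: flip the tiled sequence (start at column 14) and apply K<->P; O and / stay.
Row 12 as worked: / K K K / K K K / K K K / K
Stitch 5 in working order -> /

== STITCH ==
/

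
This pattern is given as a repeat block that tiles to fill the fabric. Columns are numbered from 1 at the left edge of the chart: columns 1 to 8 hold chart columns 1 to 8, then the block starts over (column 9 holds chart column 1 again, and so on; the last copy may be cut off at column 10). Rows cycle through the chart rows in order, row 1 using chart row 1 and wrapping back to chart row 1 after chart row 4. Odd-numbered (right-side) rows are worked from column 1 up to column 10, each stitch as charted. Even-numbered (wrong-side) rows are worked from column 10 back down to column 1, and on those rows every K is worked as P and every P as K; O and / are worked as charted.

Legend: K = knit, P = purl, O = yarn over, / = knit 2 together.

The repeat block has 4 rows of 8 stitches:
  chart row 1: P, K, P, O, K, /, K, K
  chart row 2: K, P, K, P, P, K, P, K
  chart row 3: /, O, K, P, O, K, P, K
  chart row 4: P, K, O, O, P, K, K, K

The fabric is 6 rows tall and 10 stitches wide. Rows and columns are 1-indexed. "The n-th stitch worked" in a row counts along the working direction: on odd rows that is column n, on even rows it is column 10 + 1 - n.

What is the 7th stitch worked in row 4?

Stitch:
O

Derivation:
Row 4 uses chart row ((4-1) mod 4)+1 = 4. Row 4 is even, so WS.
Chart row 4 tiled across columns 1-10: P K O O P K K K P K
WS: work from column 10 back to column 1 (reverse the tiled row), swapping K<->P (O and / unchanged).
Row 4 as worked: P K P P P K O O P K
The 7th stitch worked is O.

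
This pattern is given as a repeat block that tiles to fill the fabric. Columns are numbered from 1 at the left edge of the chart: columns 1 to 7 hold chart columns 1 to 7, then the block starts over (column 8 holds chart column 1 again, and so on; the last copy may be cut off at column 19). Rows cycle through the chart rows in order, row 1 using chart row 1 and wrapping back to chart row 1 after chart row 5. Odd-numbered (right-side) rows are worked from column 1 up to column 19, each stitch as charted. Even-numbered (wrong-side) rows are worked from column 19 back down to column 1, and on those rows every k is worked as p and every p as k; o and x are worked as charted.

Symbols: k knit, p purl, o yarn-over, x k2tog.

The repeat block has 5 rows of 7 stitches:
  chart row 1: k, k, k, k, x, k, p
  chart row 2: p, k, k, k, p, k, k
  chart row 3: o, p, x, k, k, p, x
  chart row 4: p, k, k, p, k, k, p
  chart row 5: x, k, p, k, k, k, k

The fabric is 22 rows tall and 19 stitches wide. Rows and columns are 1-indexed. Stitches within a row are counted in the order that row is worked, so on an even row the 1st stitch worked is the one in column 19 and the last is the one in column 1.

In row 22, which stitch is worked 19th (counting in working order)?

Stitch:
k

Derivation:
Row 22 uses chart row ((22-1) mod 5)+1 = 2. Row 22 is even, so WS.
Chart row 2 tiled across columns 1-19: p k k k p k k p k k k p k k p k k k p
WS: work from column 19 back to column 1 (reverse the tiled row), swapping k<->p (o and x unchanged).
Row 22 as worked: k p p p k p p k p p p k p p k p p p k
The 19th stitch worked is k.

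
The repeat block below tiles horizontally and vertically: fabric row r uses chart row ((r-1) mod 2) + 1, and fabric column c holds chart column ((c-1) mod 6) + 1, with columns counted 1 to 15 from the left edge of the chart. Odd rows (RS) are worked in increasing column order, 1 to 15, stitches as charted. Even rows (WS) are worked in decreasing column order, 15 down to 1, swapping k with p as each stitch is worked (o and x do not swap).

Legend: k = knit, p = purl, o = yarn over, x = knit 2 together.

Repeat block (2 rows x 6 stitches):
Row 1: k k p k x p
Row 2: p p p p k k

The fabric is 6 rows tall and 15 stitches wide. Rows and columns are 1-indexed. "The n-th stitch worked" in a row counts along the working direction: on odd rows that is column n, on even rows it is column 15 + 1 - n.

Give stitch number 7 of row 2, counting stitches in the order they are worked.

Row 2 uses chart row ((2-1) mod 2)+1 = 2. Row 2 is even, so WS.
Chart row 2 tiled across columns 1-15: p p p p k k p p p p k k p p p
WS row: flip the tiled sequence (start at column 15) and apply k<->p; o and x stay.
Row 2 as worked: k k k p p k k k k p p k k k k
The 7th stitch worked is k.

Result:
k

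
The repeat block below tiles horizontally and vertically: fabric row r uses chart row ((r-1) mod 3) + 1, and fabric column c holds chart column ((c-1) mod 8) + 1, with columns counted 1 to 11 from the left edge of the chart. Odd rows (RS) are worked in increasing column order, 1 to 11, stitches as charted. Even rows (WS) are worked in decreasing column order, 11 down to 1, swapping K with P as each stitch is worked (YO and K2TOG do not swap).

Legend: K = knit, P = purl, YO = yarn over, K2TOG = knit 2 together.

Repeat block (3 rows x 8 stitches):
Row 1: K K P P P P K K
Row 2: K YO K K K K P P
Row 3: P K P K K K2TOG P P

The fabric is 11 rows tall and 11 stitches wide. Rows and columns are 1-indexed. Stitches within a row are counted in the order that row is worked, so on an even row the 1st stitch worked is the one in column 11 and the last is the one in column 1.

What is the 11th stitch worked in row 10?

Row 10: (10-1) mod 3 = 0, so use chart row 1. Even row -> WS.
Chart row 1 tiled across columns 1-11: K K P P P P K K K K P
WS row: flip the tiled sequence (start at column 11) and apply K<->P; YO and K2TOG stay.
Row 10 as worked: K P P P P K K K K P P
Stitch 11 in working order -> P

== STITCH ==
P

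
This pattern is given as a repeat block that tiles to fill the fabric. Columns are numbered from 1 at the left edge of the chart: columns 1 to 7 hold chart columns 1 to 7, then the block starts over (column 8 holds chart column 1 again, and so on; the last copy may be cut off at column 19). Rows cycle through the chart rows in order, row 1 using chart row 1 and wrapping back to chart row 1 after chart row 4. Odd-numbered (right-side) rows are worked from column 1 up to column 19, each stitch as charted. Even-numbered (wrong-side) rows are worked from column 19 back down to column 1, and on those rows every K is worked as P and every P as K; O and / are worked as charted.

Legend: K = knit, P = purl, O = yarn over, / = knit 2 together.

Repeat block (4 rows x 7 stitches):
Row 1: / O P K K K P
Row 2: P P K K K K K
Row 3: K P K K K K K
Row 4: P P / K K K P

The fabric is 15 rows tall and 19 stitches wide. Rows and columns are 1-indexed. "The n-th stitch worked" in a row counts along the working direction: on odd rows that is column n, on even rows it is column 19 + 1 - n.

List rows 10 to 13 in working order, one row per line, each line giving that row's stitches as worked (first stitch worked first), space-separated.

Row 10: chart row 2, WS - tiled (columns 1-19): P P K K K K K P P K K K K K P P K K K; work from column 19 back to 1 with K<->P swapped.
Row 11: chart row 3, RS - tile across columns 1-19 and work as-is.
Row 12: chart row 4, WS - tiled (columns 1-19): P P / K K K P P P / K K K P P P / K K; work from column 19 back to 1 with K<->P swapped.
Row 13: chart row 1, RS - tile across columns 1-19 and work as-is.

Result:
P P P K K P P P P P K K P P P P P K K
K P K K K K K K P K K K K K K P K K K
P P / K K K P P P / K K K P P P / K K
/ O P K K K P / O P K K K P / O P K K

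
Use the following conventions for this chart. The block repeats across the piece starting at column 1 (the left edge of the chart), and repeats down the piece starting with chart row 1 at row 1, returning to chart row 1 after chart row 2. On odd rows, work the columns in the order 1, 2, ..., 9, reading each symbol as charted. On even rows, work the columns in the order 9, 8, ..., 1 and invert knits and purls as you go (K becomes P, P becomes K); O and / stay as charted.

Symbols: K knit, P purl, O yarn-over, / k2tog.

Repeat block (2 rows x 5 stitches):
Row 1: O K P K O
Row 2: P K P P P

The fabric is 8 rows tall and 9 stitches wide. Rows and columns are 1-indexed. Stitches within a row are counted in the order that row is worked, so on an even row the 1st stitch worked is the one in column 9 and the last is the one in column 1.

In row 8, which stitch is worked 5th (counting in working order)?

For row 8: chart row = ((8-1) mod 2) + 1 = 2; this is a WS (even) row.
Chart row 2 tiled across columns 1-9: P K P P P P K P P
WS: work from column 9 back to column 1 (reverse the tiled row), swapping K<->P (O and / unchanged).
Row 8 as worked: K K P K K K K P K
Stitch 5 in working order -> K

Result:
K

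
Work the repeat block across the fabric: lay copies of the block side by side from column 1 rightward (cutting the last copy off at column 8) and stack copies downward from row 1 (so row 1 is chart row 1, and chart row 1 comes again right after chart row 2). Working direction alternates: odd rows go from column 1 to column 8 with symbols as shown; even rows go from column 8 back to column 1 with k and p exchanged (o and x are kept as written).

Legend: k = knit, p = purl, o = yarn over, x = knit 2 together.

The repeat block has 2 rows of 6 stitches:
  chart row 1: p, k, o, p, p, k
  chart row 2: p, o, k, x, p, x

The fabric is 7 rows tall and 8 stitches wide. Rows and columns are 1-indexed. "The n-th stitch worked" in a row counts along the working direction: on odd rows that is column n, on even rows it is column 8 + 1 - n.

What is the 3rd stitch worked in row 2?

Row 2 uses chart row ((2-1) mod 2)+1 = 2. Row 2 is even, so WS.
Chart row 2 tiled across columns 1-8: p o k x p x p o
WS: work from column 8 back to column 1 (reverse the tiled row), swapping k<->p (o and x unchanged).
Row 2 as worked: o k x k x p o k
The 3rd stitch worked is x.

Result:
x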